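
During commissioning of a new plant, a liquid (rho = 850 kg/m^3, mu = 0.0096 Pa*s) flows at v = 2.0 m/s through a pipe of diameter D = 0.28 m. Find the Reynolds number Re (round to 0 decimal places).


Re = rho * v * D / mu
Re = 850 * 2.0 * 0.28 / 0.0096
Re = 476.0 / 0.0096
Re = 49583


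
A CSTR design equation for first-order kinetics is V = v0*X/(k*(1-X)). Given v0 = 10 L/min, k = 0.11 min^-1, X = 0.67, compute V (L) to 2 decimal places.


V = v0 * X / (k * (1 - X))
V = 10 * 0.67 / (0.11 * (1 - 0.67))
V = 6.7 / (0.11 * 0.33)
V = 6.7 / 0.0363
V = 184.57 L


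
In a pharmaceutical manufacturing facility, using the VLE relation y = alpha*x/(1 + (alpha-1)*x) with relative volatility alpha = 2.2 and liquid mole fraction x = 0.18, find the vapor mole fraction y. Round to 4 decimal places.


y = alpha*x / (1 + (alpha-1)*x)
y = 2.2*0.18 / (1 + (2.2-1)*0.18)
y = 0.396 / (1 + 0.216)
y = 0.396 / 1.216
y = 0.3257


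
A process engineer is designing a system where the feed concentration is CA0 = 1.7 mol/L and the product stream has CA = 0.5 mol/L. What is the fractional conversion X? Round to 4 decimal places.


X = (CA0 - CA) / CA0
X = (1.7 - 0.5) / 1.7
X = 1.2 / 1.7
X = 0.7059


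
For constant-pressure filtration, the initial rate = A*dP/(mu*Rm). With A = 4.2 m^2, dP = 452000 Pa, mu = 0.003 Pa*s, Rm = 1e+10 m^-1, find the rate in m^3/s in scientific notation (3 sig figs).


rate = A * dP / (mu * Rm)
rate = 4.2 * 452000 / (0.003 * 1e+10)
rate = 1898400.0 / 3.000e+07
rate = 6.33e-02 m^3/s


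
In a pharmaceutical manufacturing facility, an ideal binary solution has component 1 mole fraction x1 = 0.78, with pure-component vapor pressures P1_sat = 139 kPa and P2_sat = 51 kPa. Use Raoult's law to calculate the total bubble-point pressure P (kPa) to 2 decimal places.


P = x1*P1_sat + x2*P2_sat
x2 = 1 - x1 = 1 - 0.78 = 0.22
P = 0.78*139 + 0.22*51
P = 108.42 + 11.22
P = 119.64 kPa


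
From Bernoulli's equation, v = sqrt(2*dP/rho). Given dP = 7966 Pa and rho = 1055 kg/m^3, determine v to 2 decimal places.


v = sqrt(2*dP/rho)
v = sqrt(2*7966/1055)
v = sqrt(15.101422)
v = 3.89 m/s


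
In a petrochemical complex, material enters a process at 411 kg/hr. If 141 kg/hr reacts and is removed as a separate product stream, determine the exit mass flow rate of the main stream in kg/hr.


Steady-state mass balance on the main outlet: F_out = F_in - F_removed
F_out = 411 - 141
F_out = 270 kg/hr


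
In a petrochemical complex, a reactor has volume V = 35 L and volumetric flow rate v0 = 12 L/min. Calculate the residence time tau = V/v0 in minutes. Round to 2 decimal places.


tau = V / v0
tau = 35 / 12
tau = 2.92 min


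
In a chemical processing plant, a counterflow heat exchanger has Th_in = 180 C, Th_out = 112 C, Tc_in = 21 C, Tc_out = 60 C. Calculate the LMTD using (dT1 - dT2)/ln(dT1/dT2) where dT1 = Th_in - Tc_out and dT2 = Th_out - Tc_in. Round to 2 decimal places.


dT1 = Th_in - Tc_out = 180 - 60 = 120
dT2 = Th_out - Tc_in = 112 - 21 = 91
LMTD = (dT1 - dT2) / ln(dT1/dT2)
LMTD = (120 - 91) / ln(120/91)
LMTD = 104.83 K


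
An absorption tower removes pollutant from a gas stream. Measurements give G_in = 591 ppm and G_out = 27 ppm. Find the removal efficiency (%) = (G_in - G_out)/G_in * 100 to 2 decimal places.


Efficiency = (G_in - G_out) / G_in * 100%
Efficiency = (591 - 27) / 591 * 100
Efficiency = 564 / 591 * 100
Efficiency = 95.43%


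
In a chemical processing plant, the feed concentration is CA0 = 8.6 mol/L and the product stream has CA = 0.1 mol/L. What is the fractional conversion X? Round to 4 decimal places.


X = (CA0 - CA) / CA0
X = (8.6 - 0.1) / 8.6
X = 8.5 / 8.6
X = 0.9884


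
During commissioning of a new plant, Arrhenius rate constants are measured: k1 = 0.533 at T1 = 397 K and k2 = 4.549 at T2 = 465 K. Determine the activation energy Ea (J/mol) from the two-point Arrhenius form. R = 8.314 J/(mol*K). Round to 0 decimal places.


Ea = R * ln(k2/k1) / (1/T1 - 1/T2)
ln(k2/k1) = ln(4.549/0.533) = 2.1441413
1/T1 - 1/T2 = 1/397 - 1/465 = 0.000368354053
Ea = 8.314 * 2.1441413 / 0.000368354053
Ea = 48395 J/mol


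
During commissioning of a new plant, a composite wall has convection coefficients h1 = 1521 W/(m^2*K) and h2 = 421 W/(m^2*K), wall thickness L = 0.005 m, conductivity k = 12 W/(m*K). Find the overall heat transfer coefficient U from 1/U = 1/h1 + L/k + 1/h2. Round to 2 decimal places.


1/U = 1/h1 + L/k + 1/h2
1/U = 1/1521 + 0.005/12 + 1/421
1/U = 0.0006574622 + 0.0004166667 + 0.0023752969
1/U = 0.0034494258
U = 289.90 W/(m^2*K)


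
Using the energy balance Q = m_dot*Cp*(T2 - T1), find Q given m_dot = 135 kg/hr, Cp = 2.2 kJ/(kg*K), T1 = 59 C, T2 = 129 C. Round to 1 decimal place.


Q = m_dot * Cp * (T2 - T1)
Q = 135 * 2.2 * (129 - 59)
Q = 135 * 2.2 * 70
Q = 20790.0 kJ/hr


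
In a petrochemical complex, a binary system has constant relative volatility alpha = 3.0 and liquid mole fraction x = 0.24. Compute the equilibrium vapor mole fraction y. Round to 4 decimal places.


y = alpha*x / (1 + (alpha-1)*x)
y = 3.0*0.24 / (1 + (3.0-1)*0.24)
y = 0.72 / (1 + 0.48)
y = 0.72 / 1.48
y = 0.4865


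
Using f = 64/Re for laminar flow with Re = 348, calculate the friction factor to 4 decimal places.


f = 64 / Re
f = 64 / 348
f = 0.1839


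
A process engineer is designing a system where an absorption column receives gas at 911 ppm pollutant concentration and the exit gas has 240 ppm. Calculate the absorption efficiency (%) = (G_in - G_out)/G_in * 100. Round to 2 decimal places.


Efficiency = (G_in - G_out) / G_in * 100%
Efficiency = (911 - 240) / 911 * 100
Efficiency = 671 / 911 * 100
Efficiency = 73.66%


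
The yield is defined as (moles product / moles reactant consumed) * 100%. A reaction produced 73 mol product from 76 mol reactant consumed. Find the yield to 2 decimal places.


Yield = (moles product / moles consumed) * 100%
Yield = (73 / 76) * 100
Yield = 0.9605 * 100
Yield = 96.05%


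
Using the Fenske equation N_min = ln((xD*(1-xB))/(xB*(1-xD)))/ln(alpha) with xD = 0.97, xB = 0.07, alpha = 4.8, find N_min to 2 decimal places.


N_min = ln((xD*(1-xB))/(xB*(1-xD))) / ln(alpha)
Numerator inside ln: 0.9021 / 0.0021 = 429.571429
ln(429.571429) = 6.062788
ln(alpha) = ln(4.8) = 1.568616
N_min = 6.062788 / 1.568616 = 3.87


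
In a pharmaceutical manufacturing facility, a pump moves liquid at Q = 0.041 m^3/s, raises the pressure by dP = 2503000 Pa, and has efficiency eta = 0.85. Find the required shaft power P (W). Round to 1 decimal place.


P = Q * dP / eta
P = 0.041 * 2503000 / 0.85
P = 102623.0 / 0.85
P = 120732.9 W


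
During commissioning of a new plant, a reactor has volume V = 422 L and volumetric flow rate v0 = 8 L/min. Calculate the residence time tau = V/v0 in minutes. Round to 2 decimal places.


tau = V / v0
tau = 422 / 8
tau = 52.75 min


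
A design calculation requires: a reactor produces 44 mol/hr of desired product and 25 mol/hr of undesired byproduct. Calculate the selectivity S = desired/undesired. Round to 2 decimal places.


S = desired product rate / undesired product rate
S = 44 / 25
S = 1.76


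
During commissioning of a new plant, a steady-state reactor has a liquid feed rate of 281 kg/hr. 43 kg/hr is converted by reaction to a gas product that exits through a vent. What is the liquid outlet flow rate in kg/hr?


Steady-state mass balance on the main outlet: F_out = F_in - F_removed
F_out = 281 - 43
F_out = 238 kg/hr


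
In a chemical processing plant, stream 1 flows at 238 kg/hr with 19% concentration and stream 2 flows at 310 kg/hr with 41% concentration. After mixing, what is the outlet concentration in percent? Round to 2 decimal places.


Mass balance on solute: F1*x1 + F2*x2 = F3*x3
F3 = F1 + F2 = 238 + 310 = 548 kg/hr
x3 = (F1*x1 + F2*x2)/F3
x3 = (238*0.19 + 310*0.41) / 548
x3 = 31.45%


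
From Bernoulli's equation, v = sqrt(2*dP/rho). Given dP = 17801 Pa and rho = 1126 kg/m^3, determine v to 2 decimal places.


v = sqrt(2*dP/rho)
v = sqrt(2*17801/1126)
v = sqrt(31.618117)
v = 5.62 m/s


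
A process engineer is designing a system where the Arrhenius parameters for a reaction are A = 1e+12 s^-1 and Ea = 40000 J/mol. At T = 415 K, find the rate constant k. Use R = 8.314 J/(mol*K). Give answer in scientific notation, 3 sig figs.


k = A * exp(-Ea/(R*T))
k = 1e+12 * exp(-40000 / (8.314 * 415))
k = 1e+12 * exp(-11.593161)
k = 9.23e+06


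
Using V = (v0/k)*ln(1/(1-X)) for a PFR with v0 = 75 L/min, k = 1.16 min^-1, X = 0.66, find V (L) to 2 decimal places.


V = (v0/k) * ln(1/(1-X))
V = (75/1.16) * ln(1/(1-0.66))
V = 64.655172 * ln(2.941176)
V = 64.655172 * 1.07881
V = 69.75 L


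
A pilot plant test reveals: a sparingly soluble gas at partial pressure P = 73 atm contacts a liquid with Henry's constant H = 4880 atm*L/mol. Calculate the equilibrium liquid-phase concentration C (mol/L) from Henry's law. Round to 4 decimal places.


C = P / H
C = 73 / 4880
C = 0.0150 mol/L


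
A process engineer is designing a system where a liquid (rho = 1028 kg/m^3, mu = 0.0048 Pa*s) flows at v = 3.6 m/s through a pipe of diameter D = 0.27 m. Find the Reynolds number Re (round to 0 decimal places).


Re = rho * v * D / mu
Re = 1028 * 3.6 * 0.27 / 0.0048
Re = 999.216 / 0.0048
Re = 208170


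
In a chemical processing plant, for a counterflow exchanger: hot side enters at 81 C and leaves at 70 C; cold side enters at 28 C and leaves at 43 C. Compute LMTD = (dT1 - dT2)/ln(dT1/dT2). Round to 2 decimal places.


dT1 = Th_in - Tc_out = 81 - 43 = 38
dT2 = Th_out - Tc_in = 70 - 28 = 42
LMTD = (dT1 - dT2) / ln(dT1/dT2)
LMTD = (38 - 42) / ln(38/42)
LMTD = 39.97 K


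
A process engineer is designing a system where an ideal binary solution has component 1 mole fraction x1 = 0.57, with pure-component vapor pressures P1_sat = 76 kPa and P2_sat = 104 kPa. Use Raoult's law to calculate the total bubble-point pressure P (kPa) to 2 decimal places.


P = x1*P1_sat + x2*P2_sat
x2 = 1 - x1 = 1 - 0.57 = 0.43
P = 0.57*76 + 0.43*104
P = 43.32 + 44.72
P = 88.04 kPa


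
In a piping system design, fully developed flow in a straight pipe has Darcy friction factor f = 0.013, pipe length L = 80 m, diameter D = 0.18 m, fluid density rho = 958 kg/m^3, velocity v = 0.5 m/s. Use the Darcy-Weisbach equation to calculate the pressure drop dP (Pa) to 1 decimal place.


dP = f * (L/D) * (rho*v^2/2)
dP = 0.013 * (80/0.18) * (958*0.5^2/2)
L/D = 444.44444444
rho*v^2/2 = 958*0.25/2 = 119.75
dP = 0.013 * 444.44444444 * 119.75
dP = 691.9 Pa


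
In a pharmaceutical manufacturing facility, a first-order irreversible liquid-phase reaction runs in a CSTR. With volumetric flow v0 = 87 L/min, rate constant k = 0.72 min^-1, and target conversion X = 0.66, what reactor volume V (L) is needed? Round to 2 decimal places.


V = v0 * X / (k * (1 - X))
V = 87 * 0.66 / (0.72 * (1 - 0.66))
V = 57.42 / (0.72 * 0.34)
V = 57.42 / 0.2448
V = 234.56 L


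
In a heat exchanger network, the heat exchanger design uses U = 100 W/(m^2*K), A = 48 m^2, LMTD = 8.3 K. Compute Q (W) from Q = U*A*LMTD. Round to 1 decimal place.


Q = U * A * LMTD
Q = 100 * 48 * 8.3
Q = 39840.0 W


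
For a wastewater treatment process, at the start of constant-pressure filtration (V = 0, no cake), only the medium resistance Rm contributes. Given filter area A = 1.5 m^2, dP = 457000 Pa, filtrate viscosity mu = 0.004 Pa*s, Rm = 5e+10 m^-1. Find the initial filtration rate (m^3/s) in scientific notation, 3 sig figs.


rate = A * dP / (mu * Rm)
rate = 1.5 * 457000 / (0.004 * 5e+10)
rate = 685500.0 / 2.000e+08
rate = 3.43e-03 m^3/s


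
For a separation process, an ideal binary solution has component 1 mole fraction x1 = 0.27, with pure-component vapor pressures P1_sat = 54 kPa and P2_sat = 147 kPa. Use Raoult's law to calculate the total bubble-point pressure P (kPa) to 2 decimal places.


P = x1*P1_sat + x2*P2_sat
x2 = 1 - x1 = 1 - 0.27 = 0.73
P = 0.27*54 + 0.73*147
P = 14.58 + 107.31
P = 121.89 kPa


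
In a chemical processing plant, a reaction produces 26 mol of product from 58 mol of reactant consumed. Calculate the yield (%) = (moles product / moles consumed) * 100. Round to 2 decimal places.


Yield = (moles product / moles consumed) * 100%
Yield = (26 / 58) * 100
Yield = 0.4483 * 100
Yield = 44.83%


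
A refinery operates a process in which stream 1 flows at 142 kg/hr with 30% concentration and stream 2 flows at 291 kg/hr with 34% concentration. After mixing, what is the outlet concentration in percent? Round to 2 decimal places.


Mass balance on solute: F1*x1 + F2*x2 = F3*x3
F3 = F1 + F2 = 142 + 291 = 433 kg/hr
x3 = (F1*x1 + F2*x2)/F3
x3 = (142*0.3 + 291*0.34) / 433
x3 = 32.69%


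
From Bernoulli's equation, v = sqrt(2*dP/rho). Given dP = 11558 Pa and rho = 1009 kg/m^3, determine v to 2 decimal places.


v = sqrt(2*dP/rho)
v = sqrt(2*11558/1009)
v = sqrt(22.909812)
v = 4.79 m/s


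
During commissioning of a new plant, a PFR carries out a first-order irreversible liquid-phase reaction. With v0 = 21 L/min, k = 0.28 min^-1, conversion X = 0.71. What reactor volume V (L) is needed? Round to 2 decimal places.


V = (v0/k) * ln(1/(1-X))
V = (21/0.28) * ln(1/(1-0.71))
V = 75.0 * ln(3.448276)
V = 75.0 * 1.237874
V = 92.84 L


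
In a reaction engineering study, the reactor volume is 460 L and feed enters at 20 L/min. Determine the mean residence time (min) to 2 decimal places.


tau = V / v0
tau = 460 / 20
tau = 23.00 min


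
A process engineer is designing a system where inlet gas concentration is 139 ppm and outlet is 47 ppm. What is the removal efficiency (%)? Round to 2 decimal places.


Efficiency = (G_in - G_out) / G_in * 100%
Efficiency = (139 - 47) / 139 * 100
Efficiency = 92 / 139 * 100
Efficiency = 66.19%


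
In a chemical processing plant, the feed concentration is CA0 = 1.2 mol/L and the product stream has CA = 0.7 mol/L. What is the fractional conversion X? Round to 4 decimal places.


X = (CA0 - CA) / CA0
X = (1.2 - 0.7) / 1.2
X = 0.5 / 1.2
X = 0.4167


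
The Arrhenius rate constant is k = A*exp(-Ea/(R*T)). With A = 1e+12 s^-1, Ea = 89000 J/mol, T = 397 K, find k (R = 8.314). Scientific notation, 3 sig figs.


k = A * exp(-Ea/(R*T))
k = 1e+12 * exp(-89000 / (8.314 * 397))
k = 1e+12 * exp(-26.96432)
k = 1.95e+00


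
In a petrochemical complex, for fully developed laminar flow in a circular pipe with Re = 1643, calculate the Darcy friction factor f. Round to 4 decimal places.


f = 64 / Re
f = 64 / 1643
f = 0.0390


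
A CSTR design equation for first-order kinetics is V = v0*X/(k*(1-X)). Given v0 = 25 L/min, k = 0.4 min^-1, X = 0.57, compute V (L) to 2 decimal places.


V = v0 * X / (k * (1 - X))
V = 25 * 0.57 / (0.4 * (1 - 0.57))
V = 14.25 / (0.4 * 0.43)
V = 14.25 / 0.172
V = 82.85 L


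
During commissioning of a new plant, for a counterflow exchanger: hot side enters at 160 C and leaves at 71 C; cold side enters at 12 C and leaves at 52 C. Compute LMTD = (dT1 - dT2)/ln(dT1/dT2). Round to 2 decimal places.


dT1 = Th_in - Tc_out = 160 - 52 = 108
dT2 = Th_out - Tc_in = 71 - 12 = 59
LMTD = (dT1 - dT2) / ln(dT1/dT2)
LMTD = (108 - 59) / ln(108/59)
LMTD = 81.05 K


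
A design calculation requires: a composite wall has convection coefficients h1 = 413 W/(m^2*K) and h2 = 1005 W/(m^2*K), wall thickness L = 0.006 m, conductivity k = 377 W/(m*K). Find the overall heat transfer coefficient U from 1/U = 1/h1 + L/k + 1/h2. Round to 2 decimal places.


1/U = 1/h1 + L/k + 1/h2
1/U = 1/413 + 0.006/377 + 1/1005
1/U = 0.0024213075 + 1.59151e-05 + 0.0009950249
1/U = 0.0034322475
U = 291.35 W/(m^2*K)


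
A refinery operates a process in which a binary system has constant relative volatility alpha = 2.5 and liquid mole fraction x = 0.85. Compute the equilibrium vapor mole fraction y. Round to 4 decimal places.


y = alpha*x / (1 + (alpha-1)*x)
y = 2.5*0.85 / (1 + (2.5-1)*0.85)
y = 2.125 / (1 + 1.275)
y = 2.125 / 2.275
y = 0.9341


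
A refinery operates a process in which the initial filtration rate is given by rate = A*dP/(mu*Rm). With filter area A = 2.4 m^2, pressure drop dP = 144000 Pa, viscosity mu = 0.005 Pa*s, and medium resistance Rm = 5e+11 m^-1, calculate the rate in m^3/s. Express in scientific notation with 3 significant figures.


rate = A * dP / (mu * Rm)
rate = 2.4 * 144000 / (0.005 * 5e+11)
rate = 345600.0 / 2.500e+09
rate = 1.38e-04 m^3/s


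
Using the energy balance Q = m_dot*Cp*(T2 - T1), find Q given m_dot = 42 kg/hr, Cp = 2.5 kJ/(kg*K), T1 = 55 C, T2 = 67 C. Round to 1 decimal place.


Q = m_dot * Cp * (T2 - T1)
Q = 42 * 2.5 * (67 - 55)
Q = 42 * 2.5 * 12
Q = 1260.0 kJ/hr


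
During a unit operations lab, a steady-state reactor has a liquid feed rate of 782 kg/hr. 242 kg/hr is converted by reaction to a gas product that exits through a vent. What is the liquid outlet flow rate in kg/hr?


Steady-state mass balance on the main outlet: F_out = F_in - F_removed
F_out = 782 - 242
F_out = 540 kg/hr


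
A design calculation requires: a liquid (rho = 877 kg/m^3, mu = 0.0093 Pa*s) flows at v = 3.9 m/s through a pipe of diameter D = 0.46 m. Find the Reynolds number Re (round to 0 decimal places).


Re = rho * v * D / mu
Re = 877 * 3.9 * 0.46 / 0.0093
Re = 1573.338 / 0.0093
Re = 169176


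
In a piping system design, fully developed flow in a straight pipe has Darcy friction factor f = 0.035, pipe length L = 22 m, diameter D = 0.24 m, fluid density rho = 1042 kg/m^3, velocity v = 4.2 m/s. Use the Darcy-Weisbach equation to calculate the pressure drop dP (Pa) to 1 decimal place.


dP = f * (L/D) * (rho*v^2/2)
dP = 0.035 * (22/0.24) * (1042*4.2^2/2)
L/D = 91.66666667
rho*v^2/2 = 1042*17.64/2 = 9190.44
dP = 0.035 * 91.66666667 * 9190.44
dP = 29486.0 Pa


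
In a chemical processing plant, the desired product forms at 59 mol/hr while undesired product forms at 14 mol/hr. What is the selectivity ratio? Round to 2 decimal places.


S = desired product rate / undesired product rate
S = 59 / 14
S = 4.21


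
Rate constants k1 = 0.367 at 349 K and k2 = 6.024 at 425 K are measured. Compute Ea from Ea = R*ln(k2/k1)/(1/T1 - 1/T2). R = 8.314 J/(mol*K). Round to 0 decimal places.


Ea = R * ln(k2/k1) / (1/T1 - 1/T2)
ln(k2/k1) = ln(6.024/0.367) = 2.7981449
1/T1 - 1/T2 = 1/349 - 1/425 = 0.000512388336
Ea = 8.314 * 2.7981449 / 0.000512388336
Ea = 45403 J/mol


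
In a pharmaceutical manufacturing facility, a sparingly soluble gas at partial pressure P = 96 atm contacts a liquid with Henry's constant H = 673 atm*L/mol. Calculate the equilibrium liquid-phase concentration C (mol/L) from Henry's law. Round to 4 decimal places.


C = P / H
C = 96 / 673
C = 0.1426 mol/L


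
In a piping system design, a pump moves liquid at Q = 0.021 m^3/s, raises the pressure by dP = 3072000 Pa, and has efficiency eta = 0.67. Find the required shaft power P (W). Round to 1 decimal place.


P = Q * dP / eta
P = 0.021 * 3072000 / 0.67
P = 64512.0 / 0.67
P = 96286.6 W


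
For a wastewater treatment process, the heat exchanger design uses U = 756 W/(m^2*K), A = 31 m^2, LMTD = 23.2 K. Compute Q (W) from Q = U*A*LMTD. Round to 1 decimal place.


Q = U * A * LMTD
Q = 756 * 31 * 23.2
Q = 543715.2 W


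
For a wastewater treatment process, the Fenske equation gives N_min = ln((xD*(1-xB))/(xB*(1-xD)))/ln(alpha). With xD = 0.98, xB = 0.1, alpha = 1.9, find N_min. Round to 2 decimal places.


N_min = ln((xD*(1-xB))/(xB*(1-xD))) / ln(alpha)
Numerator inside ln: 0.882 / 0.002 = 441.0
ln(441.0) = 6.089045
ln(alpha) = ln(1.9) = 0.641854
N_min = 6.089045 / 0.641854 = 9.49


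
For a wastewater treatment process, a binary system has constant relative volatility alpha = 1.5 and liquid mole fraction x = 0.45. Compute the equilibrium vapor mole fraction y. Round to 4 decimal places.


y = alpha*x / (1 + (alpha-1)*x)
y = 1.5*0.45 / (1 + (1.5-1)*0.45)
y = 0.675 / (1 + 0.225)
y = 0.675 / 1.225
y = 0.5510


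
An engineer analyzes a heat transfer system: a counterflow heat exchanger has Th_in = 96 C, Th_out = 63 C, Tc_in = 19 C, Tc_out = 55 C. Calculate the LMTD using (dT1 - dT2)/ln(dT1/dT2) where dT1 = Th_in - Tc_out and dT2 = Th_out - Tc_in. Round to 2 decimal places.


dT1 = Th_in - Tc_out = 96 - 55 = 41
dT2 = Th_out - Tc_in = 63 - 19 = 44
LMTD = (dT1 - dT2) / ln(dT1/dT2)
LMTD = (41 - 44) / ln(41/44)
LMTD = 42.48 K


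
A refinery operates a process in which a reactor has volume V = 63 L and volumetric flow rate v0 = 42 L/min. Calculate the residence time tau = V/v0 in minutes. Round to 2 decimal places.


tau = V / v0
tau = 63 / 42
tau = 1.50 min


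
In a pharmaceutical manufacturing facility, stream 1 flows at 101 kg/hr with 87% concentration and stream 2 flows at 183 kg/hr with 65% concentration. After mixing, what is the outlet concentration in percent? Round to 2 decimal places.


Mass balance on solute: F1*x1 + F2*x2 = F3*x3
F3 = F1 + F2 = 101 + 183 = 284 kg/hr
x3 = (F1*x1 + F2*x2)/F3
x3 = (101*0.87 + 183*0.65) / 284
x3 = 72.82%


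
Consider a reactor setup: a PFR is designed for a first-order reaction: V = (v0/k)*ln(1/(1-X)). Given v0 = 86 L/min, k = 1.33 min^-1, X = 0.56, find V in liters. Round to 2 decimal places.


V = (v0/k) * ln(1/(1-X))
V = (86/1.33) * ln(1/(1-0.56))
V = 64.661654 * ln(2.272727)
V = 64.661654 * 0.82098
V = 53.09 L


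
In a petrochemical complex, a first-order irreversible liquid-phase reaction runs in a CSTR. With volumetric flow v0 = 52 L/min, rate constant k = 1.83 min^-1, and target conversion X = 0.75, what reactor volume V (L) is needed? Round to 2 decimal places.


V = v0 * X / (k * (1 - X))
V = 52 * 0.75 / (1.83 * (1 - 0.75))
V = 39.0 / (1.83 * 0.25)
V = 39.0 / 0.4575
V = 85.25 L


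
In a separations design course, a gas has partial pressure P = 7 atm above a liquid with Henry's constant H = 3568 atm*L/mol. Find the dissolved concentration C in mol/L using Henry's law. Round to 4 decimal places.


C = P / H
C = 7 / 3568
C = 0.0020 mol/L


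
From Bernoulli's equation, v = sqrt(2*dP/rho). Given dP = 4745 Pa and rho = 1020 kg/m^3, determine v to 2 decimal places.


v = sqrt(2*dP/rho)
v = sqrt(2*4745/1020)
v = sqrt(9.303922)
v = 3.05 m/s


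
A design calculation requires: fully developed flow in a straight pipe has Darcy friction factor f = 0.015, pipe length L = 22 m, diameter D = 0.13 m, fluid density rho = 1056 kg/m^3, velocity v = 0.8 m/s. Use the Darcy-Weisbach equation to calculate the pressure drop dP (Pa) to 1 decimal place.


dP = f * (L/D) * (rho*v^2/2)
dP = 0.015 * (22/0.13) * (1056*0.8^2/2)
L/D = 169.23076923
rho*v^2/2 = 1056*0.64/2 = 337.92
dP = 0.015 * 169.23076923 * 337.92
dP = 857.8 Pa


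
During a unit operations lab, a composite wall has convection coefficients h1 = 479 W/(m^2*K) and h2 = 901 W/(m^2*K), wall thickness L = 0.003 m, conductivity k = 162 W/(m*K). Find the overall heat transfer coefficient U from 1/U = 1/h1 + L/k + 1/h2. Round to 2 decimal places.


1/U = 1/h1 + L/k + 1/h2
1/U = 1/479 + 0.003/162 + 1/901
1/U = 0.0020876827 + 1.85185e-05 + 0.0011098779
1/U = 0.0032160791
U = 310.94 W/(m^2*K)


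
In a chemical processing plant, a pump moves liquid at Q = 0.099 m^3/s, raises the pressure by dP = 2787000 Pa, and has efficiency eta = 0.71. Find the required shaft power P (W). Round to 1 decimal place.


P = Q * dP / eta
P = 0.099 * 2787000 / 0.71
P = 275913.0 / 0.71
P = 388609.9 W


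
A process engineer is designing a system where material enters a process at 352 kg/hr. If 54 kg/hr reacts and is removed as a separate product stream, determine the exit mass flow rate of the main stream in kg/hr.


Steady-state mass balance on the main outlet: F_out = F_in - F_removed
F_out = 352 - 54
F_out = 298 kg/hr


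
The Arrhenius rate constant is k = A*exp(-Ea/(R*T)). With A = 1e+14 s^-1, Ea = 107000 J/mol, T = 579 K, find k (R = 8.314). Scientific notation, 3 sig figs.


k = A * exp(-Ea/(R*T))
k = 1e+14 * exp(-107000 / (8.314 * 579))
k = 1e+14 * exp(-22.227734)
k = 2.22e+04


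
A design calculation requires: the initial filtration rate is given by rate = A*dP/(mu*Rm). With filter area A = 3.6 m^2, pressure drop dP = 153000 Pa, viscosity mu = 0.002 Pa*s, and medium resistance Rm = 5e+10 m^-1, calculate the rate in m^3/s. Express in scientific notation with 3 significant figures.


rate = A * dP / (mu * Rm)
rate = 3.6 * 153000 / (0.002 * 5e+10)
rate = 550800.0 / 1.000e+08
rate = 5.51e-03 m^3/s


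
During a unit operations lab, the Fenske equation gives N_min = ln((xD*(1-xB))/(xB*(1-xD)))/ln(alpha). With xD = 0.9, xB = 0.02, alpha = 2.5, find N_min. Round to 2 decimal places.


N_min = ln((xD*(1-xB))/(xB*(1-xD))) / ln(alpha)
Numerator inside ln: 0.882 / 0.002 = 441.0
ln(441.0) = 6.089045
ln(alpha) = ln(2.5) = 0.916291
N_min = 6.089045 / 0.916291 = 6.65


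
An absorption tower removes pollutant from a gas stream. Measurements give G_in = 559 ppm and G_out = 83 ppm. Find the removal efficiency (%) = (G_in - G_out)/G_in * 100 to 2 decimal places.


Efficiency = (G_in - G_out) / G_in * 100%
Efficiency = (559 - 83) / 559 * 100
Efficiency = 476 / 559 * 100
Efficiency = 85.15%


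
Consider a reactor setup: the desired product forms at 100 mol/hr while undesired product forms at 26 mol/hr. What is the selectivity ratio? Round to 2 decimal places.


S = desired product rate / undesired product rate
S = 100 / 26
S = 3.85


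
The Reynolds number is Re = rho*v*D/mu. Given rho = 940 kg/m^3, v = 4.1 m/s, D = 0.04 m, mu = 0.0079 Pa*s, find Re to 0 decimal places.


Re = rho * v * D / mu
Re = 940 * 4.1 * 0.04 / 0.0079
Re = 154.16 / 0.0079
Re = 19514


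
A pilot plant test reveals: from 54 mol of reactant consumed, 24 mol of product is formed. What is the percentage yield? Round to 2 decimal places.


Yield = (moles product / moles consumed) * 100%
Yield = (24 / 54) * 100
Yield = 0.4444 * 100
Yield = 44.44%


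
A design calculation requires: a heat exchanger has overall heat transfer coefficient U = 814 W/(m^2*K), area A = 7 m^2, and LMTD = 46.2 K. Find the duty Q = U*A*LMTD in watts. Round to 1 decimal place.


Q = U * A * LMTD
Q = 814 * 7 * 46.2
Q = 263247.6 W


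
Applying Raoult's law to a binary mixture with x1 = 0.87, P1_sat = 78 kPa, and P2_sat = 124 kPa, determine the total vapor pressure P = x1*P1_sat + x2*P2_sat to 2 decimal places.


P = x1*P1_sat + x2*P2_sat
x2 = 1 - x1 = 1 - 0.87 = 0.13
P = 0.87*78 + 0.13*124
P = 67.86 + 16.12
P = 83.98 kPa


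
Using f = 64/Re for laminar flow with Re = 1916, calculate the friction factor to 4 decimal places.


f = 64 / Re
f = 64 / 1916
f = 0.0334


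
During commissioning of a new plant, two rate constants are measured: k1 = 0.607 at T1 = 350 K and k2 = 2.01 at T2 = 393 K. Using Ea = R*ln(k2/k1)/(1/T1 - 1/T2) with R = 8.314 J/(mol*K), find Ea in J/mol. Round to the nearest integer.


Ea = R * ln(k2/k1) / (1/T1 - 1/T2)
ln(k2/k1) = ln(2.01/0.607) = 1.1973612
1/T1 - 1/T2 = 1/350 - 1/393 = 0.000312613595
Ea = 8.314 * 1.1973612 / 0.000312613595
Ea = 31844 J/mol


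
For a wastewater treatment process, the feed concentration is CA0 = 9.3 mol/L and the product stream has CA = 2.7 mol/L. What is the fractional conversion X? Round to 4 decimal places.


X = (CA0 - CA) / CA0
X = (9.3 - 2.7) / 9.3
X = 6.6 / 9.3
X = 0.7097


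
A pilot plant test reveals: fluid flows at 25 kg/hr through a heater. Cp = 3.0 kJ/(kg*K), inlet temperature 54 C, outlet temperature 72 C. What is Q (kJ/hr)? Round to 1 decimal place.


Q = m_dot * Cp * (T2 - T1)
Q = 25 * 3.0 * (72 - 54)
Q = 25 * 3.0 * 18
Q = 1350.0 kJ/hr


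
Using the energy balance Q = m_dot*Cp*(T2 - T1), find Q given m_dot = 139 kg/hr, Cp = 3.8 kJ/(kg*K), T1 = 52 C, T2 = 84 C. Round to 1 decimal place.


Q = m_dot * Cp * (T2 - T1)
Q = 139 * 3.8 * (84 - 52)
Q = 139 * 3.8 * 32
Q = 16902.4 kJ/hr


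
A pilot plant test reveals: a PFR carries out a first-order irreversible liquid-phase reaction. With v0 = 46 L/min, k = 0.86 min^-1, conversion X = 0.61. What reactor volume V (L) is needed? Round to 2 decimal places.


V = (v0/k) * ln(1/(1-X))
V = (46/0.86) * ln(1/(1-0.61))
V = 53.488372 * ln(2.564103)
V = 53.488372 * 0.941609
V = 50.37 L


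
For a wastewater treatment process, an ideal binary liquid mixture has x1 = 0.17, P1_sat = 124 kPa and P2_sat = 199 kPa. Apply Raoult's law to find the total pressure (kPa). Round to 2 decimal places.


P = x1*P1_sat + x2*P2_sat
x2 = 1 - x1 = 1 - 0.17 = 0.83
P = 0.17*124 + 0.83*199
P = 21.08 + 165.17
P = 186.25 kPa


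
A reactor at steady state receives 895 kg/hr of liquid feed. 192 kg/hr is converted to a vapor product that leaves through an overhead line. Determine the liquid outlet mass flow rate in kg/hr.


Steady-state mass balance on the main outlet: F_out = F_in - F_removed
F_out = 895 - 192
F_out = 703 kg/hr


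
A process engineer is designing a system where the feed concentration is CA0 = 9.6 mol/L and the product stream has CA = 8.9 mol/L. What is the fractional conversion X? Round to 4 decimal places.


X = (CA0 - CA) / CA0
X = (9.6 - 8.9) / 9.6
X = 0.7 / 9.6
X = 0.0729


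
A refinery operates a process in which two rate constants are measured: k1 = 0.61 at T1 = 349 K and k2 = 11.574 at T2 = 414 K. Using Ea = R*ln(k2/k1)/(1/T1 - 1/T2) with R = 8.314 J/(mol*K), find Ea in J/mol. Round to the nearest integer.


Ea = R * ln(k2/k1) / (1/T1 - 1/T2)
ln(k2/k1) = ln(11.574/0.61) = 2.9430575
1/T1 - 1/T2 = 1/349 - 1/414 = 0.000449870576
Ea = 8.314 * 2.9430575 / 0.000449870576
Ea = 54390 J/mol


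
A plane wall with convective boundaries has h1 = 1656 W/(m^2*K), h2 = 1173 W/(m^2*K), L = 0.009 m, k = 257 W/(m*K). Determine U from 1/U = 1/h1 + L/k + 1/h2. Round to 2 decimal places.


1/U = 1/h1 + L/k + 1/h2
1/U = 1/1656 + 0.009/257 + 1/1173
1/U = 0.0006038647 + 3.50195e-05 + 0.0008525149
1/U = 0.0014913991
U = 670.51 W/(m^2*K)


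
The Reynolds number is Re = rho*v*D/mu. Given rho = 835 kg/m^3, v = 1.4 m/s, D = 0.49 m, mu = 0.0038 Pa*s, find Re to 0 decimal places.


Re = rho * v * D / mu
Re = 835 * 1.4 * 0.49 / 0.0038
Re = 572.81 / 0.0038
Re = 150739


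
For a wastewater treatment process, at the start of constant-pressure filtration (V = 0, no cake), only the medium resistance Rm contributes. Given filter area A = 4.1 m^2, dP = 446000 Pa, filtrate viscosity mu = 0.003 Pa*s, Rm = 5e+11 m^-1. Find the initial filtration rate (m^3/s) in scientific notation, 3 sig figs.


rate = A * dP / (mu * Rm)
rate = 4.1 * 446000 / (0.003 * 5e+11)
rate = 1828600.0 / 1.500e+09
rate = 1.22e-03 m^3/s


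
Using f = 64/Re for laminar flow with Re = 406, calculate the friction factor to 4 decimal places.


f = 64 / Re
f = 64 / 406
f = 0.1576


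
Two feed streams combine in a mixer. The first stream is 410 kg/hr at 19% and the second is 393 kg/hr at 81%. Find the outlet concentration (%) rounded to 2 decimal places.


Mass balance on solute: F1*x1 + F2*x2 = F3*x3
F3 = F1 + F2 = 410 + 393 = 803 kg/hr
x3 = (F1*x1 + F2*x2)/F3
x3 = (410*0.19 + 393*0.81) / 803
x3 = 49.34%


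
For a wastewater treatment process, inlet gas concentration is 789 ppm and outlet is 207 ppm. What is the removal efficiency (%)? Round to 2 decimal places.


Efficiency = (G_in - G_out) / G_in * 100%
Efficiency = (789 - 207) / 789 * 100
Efficiency = 582 / 789 * 100
Efficiency = 73.76%


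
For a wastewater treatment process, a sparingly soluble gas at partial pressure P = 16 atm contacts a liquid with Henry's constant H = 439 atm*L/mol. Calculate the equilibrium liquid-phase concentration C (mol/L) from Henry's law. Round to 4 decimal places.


C = P / H
C = 16 / 439
C = 0.0364 mol/L


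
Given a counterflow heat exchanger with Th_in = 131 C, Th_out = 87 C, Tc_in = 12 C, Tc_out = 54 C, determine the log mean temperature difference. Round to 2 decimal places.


dT1 = Th_in - Tc_out = 131 - 54 = 77
dT2 = Th_out - Tc_in = 87 - 12 = 75
LMTD = (dT1 - dT2) / ln(dT1/dT2)
LMTD = (77 - 75) / ln(77/75)
LMTD = 76.00 K


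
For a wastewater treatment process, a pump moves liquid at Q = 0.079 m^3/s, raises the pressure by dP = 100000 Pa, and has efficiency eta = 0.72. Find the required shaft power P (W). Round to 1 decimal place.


P = Q * dP / eta
P = 0.079 * 100000 / 0.72
P = 7900.0 / 0.72
P = 10972.2 W


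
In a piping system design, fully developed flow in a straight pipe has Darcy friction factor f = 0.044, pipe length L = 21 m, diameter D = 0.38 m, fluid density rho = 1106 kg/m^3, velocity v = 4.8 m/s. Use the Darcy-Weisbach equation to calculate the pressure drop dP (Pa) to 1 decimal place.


dP = f * (L/D) * (rho*v^2/2)
dP = 0.044 * (21/0.38) * (1106*4.8^2/2)
L/D = 55.26315789
rho*v^2/2 = 1106*23.04/2 = 12741.12
dP = 0.044 * 55.26315789 * 12741.12
dP = 30981.0 Pa


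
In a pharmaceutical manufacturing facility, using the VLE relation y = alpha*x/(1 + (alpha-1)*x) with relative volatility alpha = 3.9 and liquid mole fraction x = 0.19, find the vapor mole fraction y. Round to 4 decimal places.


y = alpha*x / (1 + (alpha-1)*x)
y = 3.9*0.19 / (1 + (3.9-1)*0.19)
y = 0.741 / (1 + 0.551)
y = 0.741 / 1.551
y = 0.4778


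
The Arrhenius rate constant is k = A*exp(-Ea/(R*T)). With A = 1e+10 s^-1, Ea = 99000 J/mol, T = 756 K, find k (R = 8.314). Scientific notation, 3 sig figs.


k = A * exp(-Ea/(R*T))
k = 1e+10 * exp(-99000 / (8.314 * 756))
k = 1e+10 * exp(-15.750828)
k = 1.44e+03


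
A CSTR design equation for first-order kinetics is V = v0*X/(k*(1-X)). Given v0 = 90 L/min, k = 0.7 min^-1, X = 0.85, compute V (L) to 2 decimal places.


V = v0 * X / (k * (1 - X))
V = 90 * 0.85 / (0.7 * (1 - 0.85))
V = 76.5 / (0.7 * 0.15)
V = 76.5 / 0.105
V = 728.57 L


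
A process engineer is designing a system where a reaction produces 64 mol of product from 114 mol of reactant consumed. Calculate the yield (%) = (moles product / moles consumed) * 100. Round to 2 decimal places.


Yield = (moles product / moles consumed) * 100%
Yield = (64 / 114) * 100
Yield = 0.5614 * 100
Yield = 56.14%


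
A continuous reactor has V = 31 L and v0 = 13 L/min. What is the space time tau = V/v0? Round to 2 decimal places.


tau = V / v0
tau = 31 / 13
tau = 2.38 min


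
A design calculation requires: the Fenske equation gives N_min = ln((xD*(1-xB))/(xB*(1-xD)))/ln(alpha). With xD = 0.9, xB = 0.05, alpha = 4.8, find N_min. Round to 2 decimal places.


N_min = ln((xD*(1-xB))/(xB*(1-xD))) / ln(alpha)
Numerator inside ln: 0.855 / 0.005 = 171.0
ln(171.0) = 5.141664
ln(alpha) = ln(4.8) = 1.568616
N_min = 5.141664 / 1.568616 = 3.28


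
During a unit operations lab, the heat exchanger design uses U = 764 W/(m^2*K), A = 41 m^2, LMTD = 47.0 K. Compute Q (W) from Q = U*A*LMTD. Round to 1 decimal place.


Q = U * A * LMTD
Q = 764 * 41 * 47.0
Q = 1472228.0 W


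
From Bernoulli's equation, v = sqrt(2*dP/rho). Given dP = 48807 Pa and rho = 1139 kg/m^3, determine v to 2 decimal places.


v = sqrt(2*dP/rho)
v = sqrt(2*48807/1139)
v = sqrt(85.701493)
v = 9.26 m/s


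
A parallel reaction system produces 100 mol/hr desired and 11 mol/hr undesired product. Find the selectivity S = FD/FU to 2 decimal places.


S = desired product rate / undesired product rate
S = 100 / 11
S = 9.09


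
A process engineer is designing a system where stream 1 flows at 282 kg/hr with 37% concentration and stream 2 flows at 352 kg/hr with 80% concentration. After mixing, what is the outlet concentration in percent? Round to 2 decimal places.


Mass balance on solute: F1*x1 + F2*x2 = F3*x3
F3 = F1 + F2 = 282 + 352 = 634 kg/hr
x3 = (F1*x1 + F2*x2)/F3
x3 = (282*0.37 + 352*0.8) / 634
x3 = 60.87%


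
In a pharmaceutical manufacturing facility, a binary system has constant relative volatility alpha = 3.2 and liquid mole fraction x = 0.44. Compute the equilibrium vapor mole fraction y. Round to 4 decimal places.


y = alpha*x / (1 + (alpha-1)*x)
y = 3.2*0.44 / (1 + (3.2-1)*0.44)
y = 1.408 / (1 + 0.968)
y = 1.408 / 1.968
y = 0.7154


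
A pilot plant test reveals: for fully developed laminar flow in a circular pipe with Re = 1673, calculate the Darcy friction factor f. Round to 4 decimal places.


f = 64 / Re
f = 64 / 1673
f = 0.0383


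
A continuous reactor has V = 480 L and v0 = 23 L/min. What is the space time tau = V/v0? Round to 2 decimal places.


tau = V / v0
tau = 480 / 23
tau = 20.87 min


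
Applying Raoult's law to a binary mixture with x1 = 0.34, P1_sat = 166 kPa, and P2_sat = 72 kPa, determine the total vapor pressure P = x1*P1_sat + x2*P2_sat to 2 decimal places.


P = x1*P1_sat + x2*P2_sat
x2 = 1 - x1 = 1 - 0.34 = 0.66
P = 0.34*166 + 0.66*72
P = 56.44 + 47.52
P = 103.96 kPa


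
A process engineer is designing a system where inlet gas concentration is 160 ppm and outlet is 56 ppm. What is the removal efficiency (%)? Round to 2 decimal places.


Efficiency = (G_in - G_out) / G_in * 100%
Efficiency = (160 - 56) / 160 * 100
Efficiency = 104 / 160 * 100
Efficiency = 65.00%


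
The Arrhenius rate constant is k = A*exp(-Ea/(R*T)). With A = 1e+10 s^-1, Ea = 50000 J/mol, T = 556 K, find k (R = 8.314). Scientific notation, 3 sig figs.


k = A * exp(-Ea/(R*T))
k = 1e+10 * exp(-50000 / (8.314 * 556))
k = 1e+10 * exp(-10.816461)
k = 2.01e+05


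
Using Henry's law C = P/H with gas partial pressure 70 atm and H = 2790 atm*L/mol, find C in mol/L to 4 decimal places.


C = P / H
C = 70 / 2790
C = 0.0251 mol/L


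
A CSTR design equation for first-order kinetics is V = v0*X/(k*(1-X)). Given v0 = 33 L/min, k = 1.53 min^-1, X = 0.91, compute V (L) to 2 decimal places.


V = v0 * X / (k * (1 - X))
V = 33 * 0.91 / (1.53 * (1 - 0.91))
V = 30.03 / (1.53 * 0.09)
V = 30.03 / 0.1377
V = 218.08 L


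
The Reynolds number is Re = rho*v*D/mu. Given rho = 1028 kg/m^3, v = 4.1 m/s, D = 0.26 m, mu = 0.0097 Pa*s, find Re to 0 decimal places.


Re = rho * v * D / mu
Re = 1028 * 4.1 * 0.26 / 0.0097
Re = 1095.848 / 0.0097
Re = 112974


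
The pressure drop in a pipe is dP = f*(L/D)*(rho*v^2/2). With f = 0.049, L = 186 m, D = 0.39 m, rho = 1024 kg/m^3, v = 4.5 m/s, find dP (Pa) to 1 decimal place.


dP = f * (L/D) * (rho*v^2/2)
dP = 0.049 * (186/0.39) * (1024*4.5^2/2)
L/D = 476.92307692
rho*v^2/2 = 1024*20.25/2 = 10368.0
dP = 0.049 * 476.92307692 * 10368.0
dP = 242292.2 Pa


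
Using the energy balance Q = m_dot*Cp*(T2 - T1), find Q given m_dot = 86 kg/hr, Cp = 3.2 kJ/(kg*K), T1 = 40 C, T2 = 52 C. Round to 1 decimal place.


Q = m_dot * Cp * (T2 - T1)
Q = 86 * 3.2 * (52 - 40)
Q = 86 * 3.2 * 12
Q = 3302.4 kJ/hr


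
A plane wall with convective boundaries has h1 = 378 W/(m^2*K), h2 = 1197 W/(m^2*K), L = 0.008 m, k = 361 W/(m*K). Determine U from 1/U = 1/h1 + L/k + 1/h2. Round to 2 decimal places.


1/U = 1/h1 + L/k + 1/h2
1/U = 1/378 + 0.008/361 + 1/1197
1/U = 0.0026455026 + 2.21607e-05 + 0.0008354219
1/U = 0.0035030852
U = 285.46 W/(m^2*K)


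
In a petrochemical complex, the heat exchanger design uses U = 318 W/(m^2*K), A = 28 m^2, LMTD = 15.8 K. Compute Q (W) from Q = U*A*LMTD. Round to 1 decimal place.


Q = U * A * LMTD
Q = 318 * 28 * 15.8
Q = 140683.2 W


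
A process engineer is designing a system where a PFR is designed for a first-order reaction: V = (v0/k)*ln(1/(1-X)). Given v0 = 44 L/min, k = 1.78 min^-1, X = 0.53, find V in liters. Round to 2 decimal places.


V = (v0/k) * ln(1/(1-X))
V = (44/1.78) * ln(1/(1-0.53))
V = 24.719101 * ln(2.12766)
V = 24.719101 * 0.755023
V = 18.66 L


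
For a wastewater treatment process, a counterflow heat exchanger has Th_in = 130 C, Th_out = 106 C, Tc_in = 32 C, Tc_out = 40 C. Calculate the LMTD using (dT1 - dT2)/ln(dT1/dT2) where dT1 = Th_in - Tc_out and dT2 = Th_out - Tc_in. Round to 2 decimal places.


dT1 = Th_in - Tc_out = 130 - 40 = 90
dT2 = Th_out - Tc_in = 106 - 32 = 74
LMTD = (dT1 - dT2) / ln(dT1/dT2)
LMTD = (90 - 74) / ln(90/74)
LMTD = 81.74 K


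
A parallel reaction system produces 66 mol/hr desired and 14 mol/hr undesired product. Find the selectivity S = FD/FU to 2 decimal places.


S = desired product rate / undesired product rate
S = 66 / 14
S = 4.71
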